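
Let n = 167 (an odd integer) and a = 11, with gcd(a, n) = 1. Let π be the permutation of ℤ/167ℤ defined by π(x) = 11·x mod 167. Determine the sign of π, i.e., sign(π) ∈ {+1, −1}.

Trace 6: π^k(6) = [6, 66, 58, 137, 4, 44, 150] for k=0..6.
π_11 has 3 disjoint cycles with lengths [83, 83, 1] on {0,…,166}.
167 − 3 = 164 transpositions; sign(π) = (−1)^164 = +1.
Zolotarev: (11|167) = +1, matching the cycle-count sign.

+1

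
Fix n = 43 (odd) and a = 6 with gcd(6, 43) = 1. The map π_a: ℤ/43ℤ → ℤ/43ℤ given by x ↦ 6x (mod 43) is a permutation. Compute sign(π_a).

+1

Orbit of 1 under x↦6x: [1, 6, 36]… (length divides ord_43(6)).
Cycle type of π: 3×14 + 1; total 15 cycles.
Σ(ℓ_i−1) = 43−15 = 28; sign = (−1)^28 = +1.
Zolotarev: (6|43) = +1, matching the cycle-count sign.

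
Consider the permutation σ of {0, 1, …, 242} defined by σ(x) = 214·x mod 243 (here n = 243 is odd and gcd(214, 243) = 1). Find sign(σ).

Start at x=133: 133 → 31 → 73 → 70 → 157 → 64 → 88 → … (one orbit).
Decompose π into cycles: lengths [81, 81, 27, 27, 9, 9, 3, 3, 1, 1, 1] (11 cycles, including the fixed point 0).
n − c = 243 − 11 = 232; sign = (−1)^232 = +1.
Via Zolotarev, sign(π_{214}) = (214|243) = +1.

+1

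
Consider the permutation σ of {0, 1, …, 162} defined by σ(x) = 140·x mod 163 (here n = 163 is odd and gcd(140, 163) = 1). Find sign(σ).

Trace 1: π^k(1) = [1, 140, 40, 58, 133, 38, 104] for k=0..6.
Decompose π into cycles: lengths [9, 9, 9, 9, 9, 9, 9, 9, 9, 9, 9, 9, 9, 9, 9, 9, 9, 9, 1] (19 cycles, including the fixed point 0).
163 − 19 = 144 transpositions; sign(π) = (−1)^144 = +1.
Via Zolotarev, sign(π_{140}) = (140|163) = +1.

+1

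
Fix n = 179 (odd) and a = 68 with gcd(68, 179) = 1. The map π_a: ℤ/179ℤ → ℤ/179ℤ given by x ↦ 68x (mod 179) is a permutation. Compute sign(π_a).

Trace 121: π^k(121) = [121, 173, 129, 1, 68, 149, 108] for k=0..6.
Decompose π into cycles: lengths [89, 89, 1] (3 cycles, including the fixed point 0).
n − c = 179 − 3 = 176; sign = (−1)^176 = +1.
Check: (68/179) = +1 by Zolotarev.

+1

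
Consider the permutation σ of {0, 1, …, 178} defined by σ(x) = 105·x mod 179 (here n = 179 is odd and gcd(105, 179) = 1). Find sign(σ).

-1

Start at x=89: 89 → 37 → 126 → 163 → 110 → 94 → 25 → … (one orbit).
Decompose π into cycles: lengths [178, 1] (2 cycles, including the fixed point 0).
With 2 cycles on 179 points, sign = (−1)^{179−2} = -1.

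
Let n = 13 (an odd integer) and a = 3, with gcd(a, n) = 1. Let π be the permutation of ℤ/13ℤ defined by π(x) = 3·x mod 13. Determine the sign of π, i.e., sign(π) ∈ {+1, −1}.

Start at x=1: 1 → 3 → 9 → 1 (one orbit).
π_3 has 5 disjoint cycles with lengths [3, 3, 3, 3, 1] on {0,…,12}.
n − c = 13 − 5 = 8; sign = (−1)^8 = +1.

+1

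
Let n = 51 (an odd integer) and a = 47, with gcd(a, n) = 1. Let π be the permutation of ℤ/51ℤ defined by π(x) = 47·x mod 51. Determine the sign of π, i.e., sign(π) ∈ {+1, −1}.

-1

Trace 38: π^k(38) = [38, 1, 47, 16] for k=0..3.
Cycle type of π: 4×12 + 2 + 1; total 14 cycles.
n − c = 51 − 14 = 37; sign = (−1)^37 = -1.
Check: (47/51) = -1 by Zolotarev.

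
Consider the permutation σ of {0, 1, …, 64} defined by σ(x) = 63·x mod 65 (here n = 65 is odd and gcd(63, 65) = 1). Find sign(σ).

Trace 63: π^k(63) = [63, 4, 57, 16, 33, 64, 2] for k=0..6.
Decompose π into cycles: lengths [12, 12, 12, 12, 12, 4, 1] (7 cycles, including the fixed point 0).
Σ(ℓ_i−1) = 65−7 = 58; sign = (−1)^58 = +1.

+1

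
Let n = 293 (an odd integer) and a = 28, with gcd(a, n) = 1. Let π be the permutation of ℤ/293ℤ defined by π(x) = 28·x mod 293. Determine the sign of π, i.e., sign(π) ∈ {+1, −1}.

Start at x=139: 139 → 83 → 273 → 26 → 142 → 167 → 281 → … (one orbit).
2 cycles of lengths [292, 1].
With 2 cycles on 293 points, sign = (−1)^{293−2} = -1.
Via Zolotarev, sign(π_{28}) = (28|293) = -1.

-1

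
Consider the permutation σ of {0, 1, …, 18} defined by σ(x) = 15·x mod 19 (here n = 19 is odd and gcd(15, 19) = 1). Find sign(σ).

-1

Start at x=12: 12 → 9 → 2 → 11 → 13 → 5 → 18 → … (one orbit).
Decompose π into cycles: lengths [18, 1] (2 cycles, including the fixed point 0).
Σ(ℓ_i−1) = 19−2 = 17; sign = (−1)^17 = -1.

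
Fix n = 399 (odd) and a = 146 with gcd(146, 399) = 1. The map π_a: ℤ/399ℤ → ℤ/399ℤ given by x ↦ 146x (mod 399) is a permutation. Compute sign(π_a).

-1

Orbit of 358 under x↦146x: [358, 398, 253, 230, 64, 167, 43]… (length divides ord_399(146)).
Decompose π into cycles: lengths [18, 18, 18, 18, 18, 18, 18, 18, 18, 18, 18, 18, 18, 18, 18, 18, 18, 18, 18, 18, 18, 2, 2, 2, 2, 2, 2, 2, 2, 2, 2, 1] (32 cycles, including the fixed point 0).
399 − 32 = 367 transpositions; sign(π) = (−1)^367 = -1.
The Jacobi symbol (146|399) = -1 (Zolotarev) agrees.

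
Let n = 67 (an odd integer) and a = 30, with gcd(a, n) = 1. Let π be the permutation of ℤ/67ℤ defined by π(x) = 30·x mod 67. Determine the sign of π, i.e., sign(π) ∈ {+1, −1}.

Start at x=38: 38 → 1 → 30 → 29 → 66 → 37 → 38 (one orbit).
Decompose π into cycles: lengths [6, 6, 6, 6, 6, 6, 6, 6, 6, 6, 6, 1] (12 cycles, including the fixed point 0).
n − c = 67 − 12 = 55; sign = (−1)^55 = -1.
Zolotarev: (30|67) = -1, matching the cycle-count sign.

-1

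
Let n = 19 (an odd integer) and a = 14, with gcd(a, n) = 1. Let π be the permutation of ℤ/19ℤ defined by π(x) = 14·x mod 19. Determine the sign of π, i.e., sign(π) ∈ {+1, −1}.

-1

Orbit of 5 under x↦14x: [5, 13, 11, 2, 9, 12, 16]… (length divides ord_19(14)).
Cycle lengths of π_14 on ℤ/19ℤ: [18, 1]; 2 cycles in total.
sign(π) = (−1)^{n − #cycles} = (−1)^{19−2} = (−1)^17 = -1.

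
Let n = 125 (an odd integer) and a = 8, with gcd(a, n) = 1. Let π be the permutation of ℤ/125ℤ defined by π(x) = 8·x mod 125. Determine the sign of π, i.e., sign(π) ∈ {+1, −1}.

-1

Trace 1: π^k(1) = [1, 8, 64, 12, 96, 18, 19] for k=0..6.
Cycle lengths of π_8 on ℤ/125ℤ: [100, 20, 4, 1]; 4 cycles in total.
125 − 4 = 121 transpositions; sign(π) = (−1)^121 = -1.
The Jacobi symbol (8|125) = -1 (Zolotarev) agrees.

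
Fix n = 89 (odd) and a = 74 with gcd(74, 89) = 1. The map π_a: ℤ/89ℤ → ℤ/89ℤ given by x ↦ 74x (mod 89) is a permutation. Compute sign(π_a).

Trace 50: π^k(50) = [50, 51, 36, 83, 1, 74, 47] for k=0..6.
2 cycles of lengths [88, 1].
2 cycles on 89: each ℓ→(−1)^(ℓ−1), product (−1)^87 = -1.
Zolotarev: (74|89) = -1, matching the cycle-count sign.

-1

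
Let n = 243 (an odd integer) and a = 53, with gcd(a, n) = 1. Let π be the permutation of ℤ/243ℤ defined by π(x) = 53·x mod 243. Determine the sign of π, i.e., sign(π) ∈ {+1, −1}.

Trace 1: π^k(1) = [1, 53, 136, 161, 28, 26, 163] for k=0..6.
π_53 has 32 disjoint cycles with lengths [18, 18, 18, 18, 18, 18, 18, 18, 18, 6, 6, 6, 6, 6, 6, 6, 6, 6, 2, 2, 2, 2, 2, 2, 2, 2, 2, 2, 2, 2, 2, 1] on {0,…,242}.
sign(π) = (−1)^{n − #cycles} = (−1)^{243−32} = (−1)^211 = -1.

-1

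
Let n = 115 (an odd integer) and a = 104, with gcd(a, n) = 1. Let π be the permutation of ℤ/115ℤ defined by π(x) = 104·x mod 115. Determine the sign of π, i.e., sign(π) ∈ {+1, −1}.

+1

Start at x=4: 4 → 71 → 24 → 81 → 29 → 26 → 59 → … (one orbit).
Decompose π into cycles: lengths [22, 22, 22, 22, 11, 11, 2, 2, 1] (9 cycles, including the fixed point 0).
Σ(ℓ_i−1) = 115−9 = 106; sign = (−1)^106 = +1.
(104|115)_J = +1 (Zolotarev's lemma cross-check).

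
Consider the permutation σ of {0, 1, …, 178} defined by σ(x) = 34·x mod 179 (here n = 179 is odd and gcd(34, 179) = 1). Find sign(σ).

-1

Start at x=174: 174 → 9 → 127 → 22 → 32 → 14 → 118 → … (one orbit).
Cycle lengths of π_34 on ℤ/179ℤ: [178, 1]; 2 cycles in total.
2 cycles on 179: each ℓ→(−1)^(ℓ−1), product (−1)^177 = -1.
Check: (34/179) = -1 by Zolotarev.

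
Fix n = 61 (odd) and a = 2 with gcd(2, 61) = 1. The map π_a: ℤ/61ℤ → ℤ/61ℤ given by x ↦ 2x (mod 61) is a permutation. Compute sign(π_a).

Orbit of 28 under x↦2x: [28, 56, 51, 41, 21, 42, 23]… (length divides ord_61(2)).
Decompose π into cycles: lengths [60, 1] (2 cycles, including the fixed point 0).
2 cycles on 61: each ℓ→(−1)^(ℓ−1), product (−1)^59 = -1.

-1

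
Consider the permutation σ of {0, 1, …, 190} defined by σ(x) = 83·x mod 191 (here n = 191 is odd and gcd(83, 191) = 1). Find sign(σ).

-1

Orbit of 81 under x↦83x: [81, 38, 98, 112, 128, 119, 136]… (length divides ord_191(83)).
Cycle type of π: 190 + 1; total 2 cycles.
Σ(ℓ_i−1) = 191−2 = 189; sign = (−1)^189 = -1.
Zolotarev: (83|191) = -1, matching the cycle-count sign.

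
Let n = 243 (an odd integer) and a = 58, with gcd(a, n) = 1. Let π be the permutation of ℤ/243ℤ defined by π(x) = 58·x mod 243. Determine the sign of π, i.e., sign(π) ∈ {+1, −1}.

Trace 133: π^k(133) = [133, 181, 49, 169, 82, 139, 43] for k=0..6.
Cycle type of π: 81×2 + 27×2 + 9×2 + 3×2 + 1×3; total 11 cycles.
With 11 cycles on 243 points, sign = (−1)^{243−11} = +1.
(58|243)_J = +1 (Zolotarev's lemma cross-check).

+1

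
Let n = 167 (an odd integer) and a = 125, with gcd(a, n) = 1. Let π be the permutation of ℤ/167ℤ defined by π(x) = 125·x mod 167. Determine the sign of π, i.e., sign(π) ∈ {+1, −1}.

Orbit of 18 under x↦125x: [18, 79, 22, 78, 64, 151, 4]… (length divides ord_167(125)).
Cycle type of π: 166 + 1; total 2 cycles.
n − c = 167 − 2 = 165; sign = (−1)^165 = -1.
Zolotarev: (125|167) = -1, matching the cycle-count sign.

-1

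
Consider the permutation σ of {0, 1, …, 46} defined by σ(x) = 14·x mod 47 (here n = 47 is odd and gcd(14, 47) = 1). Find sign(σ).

Trace 27: π^k(27) = [27, 2, 28, 16, 36, 34, 6] for k=0..6.
The orbit structure of x ↦ 14x mod 47: 3 orbits of sizes [23, 23, 1].
sign(π) = (−1)^{n − #cycles} = (−1)^{47−3} = (−1)^44 = +1.

+1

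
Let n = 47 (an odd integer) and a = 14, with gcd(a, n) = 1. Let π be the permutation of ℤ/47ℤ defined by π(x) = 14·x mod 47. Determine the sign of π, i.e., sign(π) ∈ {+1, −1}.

+1

Orbit of 27 under x↦14x: [27, 2, 28, 16, 36, 34, 6]… (length divides ord_47(14)).
Cycle type of π: 23×2 + 1; total 3 cycles.
Σ(ℓ_i−1) = 47−3 = 44; sign = (−1)^44 = +1.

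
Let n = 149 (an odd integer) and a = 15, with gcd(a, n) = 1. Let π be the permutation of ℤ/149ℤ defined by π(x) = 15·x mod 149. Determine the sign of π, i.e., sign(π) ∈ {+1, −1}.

-1

Orbit of 41 under x↦15x: [41, 19, 136, 103, 55, 80, 8]… (length divides ord_149(15)).
The orbit structure of x ↦ 15x mod 149: 2 orbits of sizes [148, 1].
With 2 cycles on 149 points, sign = (−1)^{149−2} = -1.
The Jacobi symbol (15|149) = -1 (Zolotarev) agrees.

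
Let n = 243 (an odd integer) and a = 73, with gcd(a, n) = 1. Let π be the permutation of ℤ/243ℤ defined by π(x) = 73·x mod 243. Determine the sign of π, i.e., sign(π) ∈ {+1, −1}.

+1

Start at x=199: 199 → 190 → 19 → 172 → 163 → 235 → 145 → … (one orbit).
27 cycles of lengths [27, 27, 27, 27, 27, 27, 9, 9, 9, 9, 9, 9, 3, 3, 3, 3, 3, 3, 1, 1, 1, 1, 1, 1, 1, 1, 1].
243 − 27 = 216 transpositions; sign(π) = (−1)^216 = +1.
Zolotarev: (73|243) = +1, matching the cycle-count sign.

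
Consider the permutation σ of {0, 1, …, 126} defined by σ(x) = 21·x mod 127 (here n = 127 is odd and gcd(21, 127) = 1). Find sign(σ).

+1

Start at x=17: 17 → 103 → 4 → 84 → 113 → 87 → 49 → … (one orbit).
Decompose π into cycles: lengths [63, 63, 1] (3 cycles, including the fixed point 0).
sign(π) = (−1)^{n − #cycles} = (−1)^{127−3} = (−1)^124 = +1.
Zolotarev: (21|127) = +1, matching the cycle-count sign.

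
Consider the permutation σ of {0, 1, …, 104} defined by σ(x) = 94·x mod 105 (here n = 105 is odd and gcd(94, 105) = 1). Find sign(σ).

Trace 16: π^k(16) = [16, 34, 46, 19, 1, 94] for k=0..5.
The orbit structure of x ↦ 94x mod 105: 24 orbits of sizes [6, 6, 6, 6, 6, 6, 6, 6, 6, 6, 6, 6, 6, 6, 6, 2, 2, 2, 2, 2, 2, 1, 1, 1].
n − c = 105 − 24 = 81; sign = (−1)^81 = -1.

-1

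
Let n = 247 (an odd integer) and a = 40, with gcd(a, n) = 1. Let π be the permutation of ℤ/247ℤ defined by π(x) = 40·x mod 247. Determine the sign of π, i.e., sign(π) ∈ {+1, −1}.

Trace 118: π^k(118) = [118, 27, 92, 222, 235, 14, 66] for k=0..6.
Decompose π into cycles: lengths [18, 18, 18, 18, 18, 18, 18, 18, 18, 18, 18, 18, 18, 1, 1, 1, 1, 1, 1, 1, 1, 1, 1, 1, 1, 1] (26 cycles, including the fixed point 0).
With 26 cycles on 247 points, sign = (−1)^{247−26} = -1.
Zolotarev: (40|247) = -1, matching the cycle-count sign.

-1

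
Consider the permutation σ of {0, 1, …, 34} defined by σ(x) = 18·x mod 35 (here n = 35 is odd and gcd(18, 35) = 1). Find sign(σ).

-1

Start at x=4: 4 → 2 → 1 → 18 → 9 → 22 → 11 → … (one orbit).
Cycle lengths of π_18 on ℤ/35ℤ: [12, 12, 4, 3, 3, 1]; 6 cycles in total.
With 6 cycles on 35 points, sign = (−1)^{35−6} = -1.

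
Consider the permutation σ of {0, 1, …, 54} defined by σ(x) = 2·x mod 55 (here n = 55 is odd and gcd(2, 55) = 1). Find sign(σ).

+1

Start at x=1: 1 → 2 → 4 → 8 → 16 → 32 → 9 → … (one orbit).
π_2 has 5 disjoint cycles with lengths [20, 20, 10, 4, 1] on {0,…,54}.
sign(π) = (−1)^{n − #cycles} = (−1)^{55−5} = (−1)^50 = +1.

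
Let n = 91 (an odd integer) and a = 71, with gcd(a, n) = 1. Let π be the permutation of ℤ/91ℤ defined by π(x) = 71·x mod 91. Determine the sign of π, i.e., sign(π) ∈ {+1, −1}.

Start at x=85: 85 → 29 → 57 → 43 → 50 → 1 → 71 → … (one orbit).
The orbit structure of x ↦ 71x mod 91: 14 orbits of sizes [12, 12, 12, 12, 12, 12, 12, 1, 1, 1, 1, 1, 1, 1].
n − c = 91 − 14 = 77; sign = (−1)^77 = -1.
(71|91)_J = -1 (Zolotarev's lemma cross-check).

-1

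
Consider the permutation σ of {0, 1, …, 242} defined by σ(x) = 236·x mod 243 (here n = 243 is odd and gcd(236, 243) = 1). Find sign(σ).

-1

Trace 206: π^k(206) = [206, 16, 131, 55, 101, 22, 89] for k=0..6.
6 cycles of lengths [162, 54, 18, 6, 2, 1].
243 − 6 = 237 transpositions; sign(π) = (−1)^237 = -1.
Zolotarev: (236|243) = -1, matching the cycle-count sign.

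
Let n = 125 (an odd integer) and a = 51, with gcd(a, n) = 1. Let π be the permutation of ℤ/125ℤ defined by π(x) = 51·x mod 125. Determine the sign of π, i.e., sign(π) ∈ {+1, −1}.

Start at x=1: 1 → 51 → 101 → 26 → 76 → 1 (one orbit).
π_51 has 45 disjoint cycles with lengths [5, 5, 5, 5, 5, 5, 5, 5, 5, 5, 5, 5, 5, 5, 5, 5, 5, 5, 5, 5, 1, 1, 1, 1, 1, 1, 1, 1, 1, 1, 1, 1, 1, 1, 1, 1, 1, 1, 1, 1, 1, 1, 1, 1, 1] on {0,…,124}.
45 cycles on 125: each ℓ→(−1)^(ℓ−1), product (−1)^80 = +1.
Via Zolotarev, sign(π_{51}) = (51|125) = +1.

+1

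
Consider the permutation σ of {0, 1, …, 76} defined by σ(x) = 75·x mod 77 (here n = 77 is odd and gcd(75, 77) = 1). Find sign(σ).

-1

Orbit of 26 under x↦75x: [26, 25, 27, 23, 31, 15, 47]… (length divides ord_77(75)).
6 cycles of lengths [30, 30, 6, 5, 5, 1].
77 − 6 = 71 transpositions; sign(π) = (−1)^71 = -1.
The Jacobi symbol (75|77) = -1 (Zolotarev) agrees.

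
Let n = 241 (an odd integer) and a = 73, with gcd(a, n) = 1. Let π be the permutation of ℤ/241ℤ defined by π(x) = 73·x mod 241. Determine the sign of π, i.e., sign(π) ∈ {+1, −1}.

Trace 43: π^k(43) = [43, 6, 197, 162, 17, 36, 218] for k=0..6.
The orbit structure of x ↦ 73x mod 241: 4 orbits of sizes [80, 80, 80, 1].
241 − 4 = 237 transpositions; sign(π) = (−1)^237 = -1.

-1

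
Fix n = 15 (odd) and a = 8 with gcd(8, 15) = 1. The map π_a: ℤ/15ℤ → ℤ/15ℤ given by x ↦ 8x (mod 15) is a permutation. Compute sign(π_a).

+1

Start at x=1: 1 → 8 → 4 → 2 → 1 (one orbit).
Cycle lengths of π_8 on ℤ/15ℤ: [4, 4, 4, 2, 1]; 5 cycles in total.
Σ(ℓ_i−1) = 15−5 = 10; sign = (−1)^10 = +1.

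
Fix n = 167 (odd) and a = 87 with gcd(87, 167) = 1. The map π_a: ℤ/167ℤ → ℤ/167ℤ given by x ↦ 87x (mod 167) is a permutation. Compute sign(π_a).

+1

Trace 49: π^k(49) = [49, 88, 141, 76, 99, 96, 2] for k=0..6.
Cycle lengths of π_87 on ℤ/167ℤ: [83, 83, 1]; 3 cycles in total.
Σ(ℓ_i−1) = 167−3 = 164; sign = (−1)^164 = +1.
The Jacobi symbol (87|167) = +1 (Zolotarev) agrees.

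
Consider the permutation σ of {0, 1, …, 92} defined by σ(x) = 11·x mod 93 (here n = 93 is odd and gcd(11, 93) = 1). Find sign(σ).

+1

Orbit of 1 under x↦11x: [1, 11, 28, 29, 40, 68, 4]… (length divides ord_93(11)).
Decompose π into cycles: lengths [30, 30, 30, 2, 1] (5 cycles, including the fixed point 0).
With 5 cycles on 93 points, sign = (−1)^{93−5} = +1.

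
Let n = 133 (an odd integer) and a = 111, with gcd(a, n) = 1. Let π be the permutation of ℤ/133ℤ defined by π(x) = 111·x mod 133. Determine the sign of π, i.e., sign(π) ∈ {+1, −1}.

Start at x=20: 20 → 92 → 104 → 106 → 62 → 99 → 83 → … (one orbit).
Decompose π into cycles: lengths [18, 18, 18, 18, 18, 18, 9, 9, 2, 2, 2, 1] (12 cycles, including the fixed point 0).
With 12 cycles on 133 points, sign = (−1)^{133−12} = -1.

-1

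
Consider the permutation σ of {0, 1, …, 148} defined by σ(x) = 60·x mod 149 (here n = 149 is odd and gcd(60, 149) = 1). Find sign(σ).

-1

Start at x=139: 139 → 145 → 58 → 53 → 51 → 80 → 32 → … (one orbit).
Cycle lengths of π_60 on ℤ/149ℤ: [148, 1]; 2 cycles in total.
2 cycles on 149: each ℓ→(−1)^(ℓ−1), product (−1)^147 = -1.
Check: (60/149) = -1 by Zolotarev.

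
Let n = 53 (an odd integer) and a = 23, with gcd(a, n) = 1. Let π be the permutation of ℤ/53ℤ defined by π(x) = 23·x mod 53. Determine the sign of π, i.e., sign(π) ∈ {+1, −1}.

Start at x=30: 30 → 1 → 23 → 52 → 30 (one orbit).
Cycle type of π: 4×13 + 1; total 14 cycles.
53 − 14 = 39 transpositions; sign(π) = (−1)^39 = -1.

-1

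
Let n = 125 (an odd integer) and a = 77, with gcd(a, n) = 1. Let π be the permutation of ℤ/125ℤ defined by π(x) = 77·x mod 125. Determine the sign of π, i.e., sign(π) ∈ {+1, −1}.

-1

Start at x=66: 66 → 82 → 64 → 53 → 81 → 112 → 124 → … (one orbit).
The orbit structure of x ↦ 77x mod 125: 4 orbits of sizes [100, 20, 4, 1].
n − c = 125 − 4 = 121; sign = (−1)^121 = -1.
Via Zolotarev, sign(π_{77}) = (77|125) = -1.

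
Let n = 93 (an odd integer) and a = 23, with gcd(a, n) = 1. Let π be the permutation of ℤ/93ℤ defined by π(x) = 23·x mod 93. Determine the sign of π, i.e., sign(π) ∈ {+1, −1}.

+1

Start at x=1: 1 → 23 → 64 → 77 → 4 → 92 → 70 → … (one orbit).
Cycle lengths of π_23 on ℤ/93ℤ: [10, 10, 10, 10, 10, 10, 10, 10, 10, 2, 1]; 11 cycles in total.
Σ(ℓ_i−1) = 93−11 = 82; sign = (−1)^82 = +1.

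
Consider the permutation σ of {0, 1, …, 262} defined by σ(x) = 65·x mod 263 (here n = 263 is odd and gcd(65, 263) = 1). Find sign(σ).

-1

Orbit of 15 under x↦65x: [15, 186, 255, 6, 127, 102, 55]… (length divides ord_263(65)).
Cycle type of π: 262 + 1; total 2 cycles.
Σ(ℓ_i−1) = 263−2 = 261; sign = (−1)^261 = -1.
(65|263)_J = -1 (Zolotarev's lemma cross-check).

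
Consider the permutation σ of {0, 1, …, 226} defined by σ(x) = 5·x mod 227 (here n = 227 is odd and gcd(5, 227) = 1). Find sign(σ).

Start at x=38: 38 → 190 → 42 → 210 → 142 → 29 → 145 → … (one orbit).
Cycle type of π: 226 + 1; total 2 cycles.
n − c = 227 − 2 = 225; sign = (−1)^225 = -1.
(5|227)_J = -1 (Zolotarev's lemma cross-check).

-1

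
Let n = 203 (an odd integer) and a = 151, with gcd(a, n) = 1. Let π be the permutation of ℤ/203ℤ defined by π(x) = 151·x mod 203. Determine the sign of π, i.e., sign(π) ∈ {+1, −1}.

+1

Trace 57: π^k(57) = [57, 81, 51, 190, 67, 170, 92] for k=0..6.
Cycle type of π: 42×4 + 14×2 + 3×2 + 1; total 9 cycles.
sign(π) = (−1)^{n − #cycles} = (−1)^{203−9} = (−1)^194 = +1.
Zolotarev: (151|203) = +1, matching the cycle-count sign.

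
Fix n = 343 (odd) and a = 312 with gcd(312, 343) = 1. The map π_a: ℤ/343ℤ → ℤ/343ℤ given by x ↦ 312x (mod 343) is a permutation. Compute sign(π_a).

Start at x=79: 79 → 295 → 116 → 177 → 1 → 312 → 275 → … (one orbit).
Decompose π into cycles: lengths [21, 21, 21, 21, 21, 21, 21, 21, 21, 21, 21, 21, 21, 21, 3, 3, 3, 3, 3, 3, 3, 3, 3, 3, 3, 3, 3, 3, 3, 3, 1] (31 cycles, including the fixed point 0).
Σ(ℓ_i−1) = 343−31 = 312; sign = (−1)^312 = +1.

+1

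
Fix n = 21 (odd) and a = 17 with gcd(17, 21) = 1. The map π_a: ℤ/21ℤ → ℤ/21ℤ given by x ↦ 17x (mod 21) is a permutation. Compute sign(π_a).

Orbit of 4 under x↦17x: [4, 5, 1, 17, 16, 20]… (length divides ord_21(17)).
Cycle type of π: 6×3 + 2 + 1; total 5 cycles.
sign(π) = (−1)^{n − #cycles} = (−1)^{21−5} = (−1)^16 = +1.
The Jacobi symbol (17|21) = +1 (Zolotarev) agrees.

+1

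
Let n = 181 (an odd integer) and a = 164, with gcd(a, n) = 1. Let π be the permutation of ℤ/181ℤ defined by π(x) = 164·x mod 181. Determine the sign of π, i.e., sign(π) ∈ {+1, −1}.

Orbit of 142 under x↦164x: [142, 120, 132, 109, 138, 7, 62]… (length divides ord_181(164)).
π_164 has 6 disjoint cycles with lengths [36, 36, 36, 36, 36, 1] on {0,…,180}.
6 cycles on 181: each ℓ→(−1)^(ℓ−1), product (−1)^175 = -1.
Zolotarev: (164|181) = -1, matching the cycle-count sign.

-1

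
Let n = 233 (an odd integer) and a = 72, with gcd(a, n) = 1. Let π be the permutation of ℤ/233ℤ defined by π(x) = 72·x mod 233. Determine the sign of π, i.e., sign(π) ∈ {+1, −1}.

+1

Orbit of 126 under x↦72x: [126, 218, 85, 62, 37, 101, 49]… (length divides ord_233(72)).
Cycle type of π: 116×2 + 1; total 3 cycles.
Σ(ℓ_i−1) = 233−3 = 230; sign = (−1)^230 = +1.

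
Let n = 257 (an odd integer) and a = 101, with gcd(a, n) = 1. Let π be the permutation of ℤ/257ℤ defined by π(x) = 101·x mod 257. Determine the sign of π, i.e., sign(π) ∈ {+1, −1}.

-1

Trace 80: π^k(80) = [80, 113, 105, 68, 186, 25, 212] for k=0..6.
π_101 has 2 disjoint cycles with lengths [256, 1] on {0,…,256}.
With 2 cycles on 257 points, sign = (−1)^{257−2} = -1.
Check: (101/257) = -1 by Zolotarev.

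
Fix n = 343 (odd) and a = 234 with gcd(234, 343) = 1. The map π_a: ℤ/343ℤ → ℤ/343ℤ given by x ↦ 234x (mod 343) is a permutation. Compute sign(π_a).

Trace 114: π^k(114) = [114, 265, 270, 68, 134, 143, 191] for k=0..6.
4 cycles of lengths [294, 42, 6, 1].
343 − 4 = 339 transpositions; sign(π) = (−1)^339 = -1.
The Jacobi symbol (234|343) = -1 (Zolotarev) agrees.

-1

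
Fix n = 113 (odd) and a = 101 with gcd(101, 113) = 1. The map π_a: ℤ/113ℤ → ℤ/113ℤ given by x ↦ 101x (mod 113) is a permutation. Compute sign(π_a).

-1

Trace 23: π^k(23) = [23, 63, 35, 32, 68, 88, 74] for k=0..6.
Cycle lengths of π_101 on ℤ/113ℤ: [112, 1]; 2 cycles in total.
n − c = 113 − 2 = 111; sign = (−1)^111 = -1.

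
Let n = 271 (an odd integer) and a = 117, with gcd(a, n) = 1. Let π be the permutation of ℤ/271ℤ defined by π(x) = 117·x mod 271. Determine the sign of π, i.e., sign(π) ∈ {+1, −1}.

-1

Trace 3: π^k(3) = [3, 80, 146, 9, 240, 167, 27] for k=0..6.
The orbit structure of x ↦ 117x mod 271: 4 orbits of sizes [90, 90, 90, 1].
With 4 cycles on 271 points, sign = (−1)^{271−4} = -1.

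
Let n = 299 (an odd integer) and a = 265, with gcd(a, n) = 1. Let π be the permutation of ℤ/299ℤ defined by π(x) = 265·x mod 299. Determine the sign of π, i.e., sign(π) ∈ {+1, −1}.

Trace 164: π^k(164) = [164, 105, 18, 285, 177, 261, 96] for k=0..6.
12 cycles of lengths [44, 44, 44, 44, 44, 44, 11, 11, 4, 4, 4, 1].
12 cycles on 299: each ℓ→(−1)^(ℓ−1), product (−1)^287 = -1.

-1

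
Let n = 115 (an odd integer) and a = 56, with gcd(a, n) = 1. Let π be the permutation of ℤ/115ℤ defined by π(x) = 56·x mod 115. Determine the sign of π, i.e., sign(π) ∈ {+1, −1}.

-1

Trace 6: π^k(6) = [6, 106, 71, 66, 16, 91, 36] for k=0..6.
Cycle lengths of π_56 on ℤ/115ℤ: [22, 22, 22, 22, 22, 1, 1, 1, 1, 1]; 10 cycles in total.
n − c = 115 − 10 = 105; sign = (−1)^105 = -1.
Check: (56/115) = -1 by Zolotarev.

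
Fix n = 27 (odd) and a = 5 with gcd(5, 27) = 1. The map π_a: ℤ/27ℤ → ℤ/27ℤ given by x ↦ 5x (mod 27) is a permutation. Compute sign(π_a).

-1

Orbit of 2 under x↦5x: [2, 10, 23, 7, 8, 13, 11]… (length divides ord_27(5)).
The orbit structure of x ↦ 5x mod 27: 4 orbits of sizes [18, 6, 2, 1].
Σ(ℓ_i−1) = 27−4 = 23; sign = (−1)^23 = -1.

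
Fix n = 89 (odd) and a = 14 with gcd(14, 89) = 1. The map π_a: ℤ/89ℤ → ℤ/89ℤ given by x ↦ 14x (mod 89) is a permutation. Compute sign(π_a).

-1

Orbit of 49 under x↦14x: [49, 63, 81, 66, 34, 31, 78]… (length divides ord_89(14)).
The orbit structure of x ↦ 14x mod 89: 2 orbits of sizes [88, 1].
With 2 cycles on 89 points, sign = (−1)^{89−2} = -1.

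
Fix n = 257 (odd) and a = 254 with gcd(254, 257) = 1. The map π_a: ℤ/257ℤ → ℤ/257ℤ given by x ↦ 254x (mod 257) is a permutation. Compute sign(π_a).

-1

Start at x=44: 44 → 125 → 139 → 97 → 223 → 102 → 208 → … (one orbit).
The orbit structure of x ↦ 254x mod 257: 2 orbits of sizes [256, 1].
With 2 cycles on 257 points, sign = (−1)^{257−2} = -1.
Via Zolotarev, sign(π_{254}) = (254|257) = -1.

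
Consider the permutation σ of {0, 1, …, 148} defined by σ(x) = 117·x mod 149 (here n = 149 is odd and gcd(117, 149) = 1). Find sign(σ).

-1

Start at x=5: 5 → 138 → 54 → 60 → 17 → 52 → 124 → … (one orbit).
Cycle type of π: 148 + 1; total 2 cycles.
2 cycles on 149: each ℓ→(−1)^(ℓ−1), product (−1)^147 = -1.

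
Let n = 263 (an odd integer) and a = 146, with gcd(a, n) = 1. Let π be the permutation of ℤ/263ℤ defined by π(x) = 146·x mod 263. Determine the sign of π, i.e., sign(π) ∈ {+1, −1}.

Start at x=50: 50 → 199 → 124 → 220 → 34 → 230 → 179 → … (one orbit).
2 cycles of lengths [262, 1].
2 cycles on 263: each ℓ→(−1)^(ℓ−1), product (−1)^261 = -1.

-1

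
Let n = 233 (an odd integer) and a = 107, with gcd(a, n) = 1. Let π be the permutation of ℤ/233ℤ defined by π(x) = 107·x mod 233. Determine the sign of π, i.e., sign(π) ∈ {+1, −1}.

+1

Orbit of 4 under x↦107x: [4, 195, 128, 182, 135, 232, 126]… (length divides ord_233(107)).
Cycle type of π: 58×4 + 1; total 5 cycles.
sign(π) = (−1)^{n − #cycles} = (−1)^{233−5} = (−1)^228 = +1.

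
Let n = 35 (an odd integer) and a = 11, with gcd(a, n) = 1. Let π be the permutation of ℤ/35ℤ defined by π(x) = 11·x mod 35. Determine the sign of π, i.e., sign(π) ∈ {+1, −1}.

+1

Start at x=16: 16 → 1 → 11 → 16 (one orbit).
15 cycles of lengths [3, 3, 3, 3, 3, 3, 3, 3, 3, 3, 1, 1, 1, 1, 1].
n − c = 35 − 15 = 20; sign = (−1)^20 = +1.
(11|35)_J = +1 (Zolotarev's lemma cross-check).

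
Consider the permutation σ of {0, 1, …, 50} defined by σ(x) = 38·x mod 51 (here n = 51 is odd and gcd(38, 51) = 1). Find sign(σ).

-1

Trace 1: π^k(1) = [1, 38, 16, 47] for k=0..3.
π_38 has 14 disjoint cycles with lengths [4, 4, 4, 4, 4, 4, 4, 4, 4, 4, 4, 4, 2, 1] on {0,…,50}.
sign(π) = (−1)^{n − #cycles} = (−1)^{51−14} = (−1)^37 = -1.
(38|51)_J = -1 (Zolotarev's lemma cross-check).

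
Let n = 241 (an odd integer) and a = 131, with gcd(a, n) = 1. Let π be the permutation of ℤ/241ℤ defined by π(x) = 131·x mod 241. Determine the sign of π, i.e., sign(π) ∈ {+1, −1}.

-1

Trace 26: π^k(26) = [26, 32, 95, 154, 171, 229, 115] for k=0..6.
Decompose π into cycles: lengths [240, 1] (2 cycles, including the fixed point 0).
With 2 cycles on 241 points, sign = (−1)^{241−2} = -1.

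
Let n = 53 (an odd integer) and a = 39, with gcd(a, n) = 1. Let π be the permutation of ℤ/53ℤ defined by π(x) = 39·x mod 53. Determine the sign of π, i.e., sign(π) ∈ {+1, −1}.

Start at x=1: 1 → 39 → 37 → 12 → 44 → 20 → 38 → … (one orbit).
The orbit structure of x ↦ 39x mod 53: 2 orbits of sizes [52, 1].
sign(π) = (−1)^{n − #cycles} = (−1)^{53−2} = (−1)^51 = -1.

-1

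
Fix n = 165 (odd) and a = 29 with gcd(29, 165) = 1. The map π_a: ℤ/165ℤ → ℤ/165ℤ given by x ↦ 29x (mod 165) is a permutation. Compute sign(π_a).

+1

Trace 74: π^k(74) = [74, 1, 29, 16, 134, 91, 164] for k=0..6.
Cycle lengths of π_29 on ℤ/165ℤ: [10, 10, 10, 10, 10, 10, 10, 10, 10, 10, 10, 10, 10, 10, 10, 2, 2, 2, 2, 2, 2, 2, 1]; 23 cycles in total.
Σ(ℓ_i−1) = 165−23 = 142; sign = (−1)^142 = +1.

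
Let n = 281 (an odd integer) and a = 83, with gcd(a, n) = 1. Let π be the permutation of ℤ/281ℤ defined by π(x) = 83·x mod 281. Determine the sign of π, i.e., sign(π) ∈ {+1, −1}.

-1

Trace 122: π^k(122) = [122, 10, 268, 45, 82, 62, 88] for k=0..6.
Decompose π into cycles: lengths [280, 1] (2 cycles, including the fixed point 0).
With 2 cycles on 281 points, sign = (−1)^{281−2} = -1.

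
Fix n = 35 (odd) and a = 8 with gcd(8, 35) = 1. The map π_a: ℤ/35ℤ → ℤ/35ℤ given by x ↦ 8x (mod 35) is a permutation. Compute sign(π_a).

Trace 29: π^k(29) = [29, 22, 1, 8] for k=0..3.
14 cycles of lengths [4, 4, 4, 4, 4, 4, 4, 1, 1, 1, 1, 1, 1, 1].
With 14 cycles on 35 points, sign = (−1)^{35−14} = -1.

-1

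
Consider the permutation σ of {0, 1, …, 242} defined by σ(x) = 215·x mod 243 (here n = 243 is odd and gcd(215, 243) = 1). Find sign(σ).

Start at x=215: 215 → 55 → 161 → 109 → 107 → 163 → 53 → … (one orbit).
Decompose π into cycles: lengths [18, 18, 18, 18, 18, 18, 18, 18, 18, 6, 6, 6, 6, 6, 6, 6, 6, 6, 2, 2, 2, 2, 2, 2, 2, 2, 2, 2, 2, 2, 2, 1] (32 cycles, including the fixed point 0).
32 cycles on 243: each ℓ→(−1)^(ℓ−1), product (−1)^211 = -1.
Check: (215/243) = -1 by Zolotarev.

-1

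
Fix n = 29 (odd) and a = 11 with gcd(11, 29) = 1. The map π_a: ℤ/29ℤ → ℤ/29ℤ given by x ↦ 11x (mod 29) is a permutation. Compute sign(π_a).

-1

Orbit of 12 under x↦11x: [12, 16, 2, 22, 10, 23, 21]… (length divides ord_29(11)).
π_11 has 2 disjoint cycles with lengths [28, 1] on {0,…,28}.
n − c = 29 − 2 = 27; sign = (−1)^27 = -1.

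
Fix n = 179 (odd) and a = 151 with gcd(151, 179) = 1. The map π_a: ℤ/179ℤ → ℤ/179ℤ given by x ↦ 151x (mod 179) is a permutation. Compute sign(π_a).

+1

Orbit of 39 under x↦151x: [39, 161, 146, 29, 83, 3, 95]… (length divides ord_179(151)).
Cycle type of π: 89×2 + 1; total 3 cycles.
3 cycles on 179: each ℓ→(−1)^(ℓ−1), product (−1)^176 = +1.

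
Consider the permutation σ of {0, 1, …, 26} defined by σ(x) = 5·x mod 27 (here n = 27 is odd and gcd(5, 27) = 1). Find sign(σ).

-1

Orbit of 14 under x↦5x: [14, 16, 26, 22, 2, 10, 23]… (length divides ord_27(5)).
The orbit structure of x ↦ 5x mod 27: 4 orbits of sizes [18, 6, 2, 1].
With 4 cycles on 27 points, sign = (−1)^{27−4} = -1.
Zolotarev: (5|27) = -1, matching the cycle-count sign.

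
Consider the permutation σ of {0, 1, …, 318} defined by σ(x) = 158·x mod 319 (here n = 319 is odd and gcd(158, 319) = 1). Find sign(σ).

+1

Trace 93: π^k(93) = [93, 20, 289, 45, 92, 181, 207] for k=0..6.
π_158 has 9 disjoint cycles with lengths [70, 70, 70, 70, 14, 14, 5, 5, 1] on {0,…,318}.
sign(π) = (−1)^{n − #cycles} = (−1)^{319−9} = (−1)^310 = +1.
Via Zolotarev, sign(π_{158}) = (158|319) = +1.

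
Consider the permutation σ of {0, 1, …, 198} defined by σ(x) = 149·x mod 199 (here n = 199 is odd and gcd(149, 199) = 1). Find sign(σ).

-1

Trace 139: π^k(139) = [139, 15, 46, 88, 177, 105, 123] for k=0..6.
Cycle type of π: 198 + 1; total 2 cycles.
2 cycles on 199: each ℓ→(−1)^(ℓ−1), product (−1)^197 = -1.
(149|199)_J = -1 (Zolotarev's lemma cross-check).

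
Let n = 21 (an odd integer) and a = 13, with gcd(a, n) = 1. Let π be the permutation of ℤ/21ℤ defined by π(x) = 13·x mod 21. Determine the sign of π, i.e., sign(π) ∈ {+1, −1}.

-1

Trace 1: π^k(1) = [1, 13] for k=0..1.
The orbit structure of x ↦ 13x mod 21: 12 orbits of sizes [2, 2, 2, 2, 2, 2, 2, 2, 2, 1, 1, 1].
With 12 cycles on 21 points, sign = (−1)^{21−12} = -1.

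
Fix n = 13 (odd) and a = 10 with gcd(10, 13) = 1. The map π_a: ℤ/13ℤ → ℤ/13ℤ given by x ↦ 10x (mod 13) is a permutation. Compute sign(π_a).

+1

Orbit of 4 under x↦10x: [4, 1, 10, 9, 12, 3]… (length divides ord_13(10)).
Decompose π into cycles: lengths [6, 6, 1] (3 cycles, including the fixed point 0).
3 cycles on 13: each ℓ→(−1)^(ℓ−1), product (−1)^10 = +1.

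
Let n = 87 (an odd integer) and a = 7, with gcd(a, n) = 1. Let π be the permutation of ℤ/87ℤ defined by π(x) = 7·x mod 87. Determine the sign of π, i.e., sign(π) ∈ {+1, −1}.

Trace 16: π^k(16) = [16, 25, 1, 7, 49, 82, 52] for k=0..6.
π_7 has 15 disjoint cycles with lengths [7, 7, 7, 7, 7, 7, 7, 7, 7, 7, 7, 7, 1, 1, 1] on {0,…,86}.
Σ(ℓ_i−1) = 87−15 = 72; sign = (−1)^72 = +1.
(7|87)_J = +1 (Zolotarev's lemma cross-check).

+1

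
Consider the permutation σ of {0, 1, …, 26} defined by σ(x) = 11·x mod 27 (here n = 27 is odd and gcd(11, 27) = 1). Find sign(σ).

-1

Start at x=10: 10 → 2 → 22 → 26 → 16 → 14 → 19 → … (one orbit).
Decompose π into cycles: lengths [18, 6, 2, 1] (4 cycles, including the fixed point 0).
4 cycles on 27: each ℓ→(−1)^(ℓ−1), product (−1)^23 = -1.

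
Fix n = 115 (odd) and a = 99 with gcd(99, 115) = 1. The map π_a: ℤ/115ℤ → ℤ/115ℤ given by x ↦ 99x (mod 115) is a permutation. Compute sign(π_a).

-1

Orbit of 109 under x↦99x: [109, 96, 74, 81, 84, 36, 114]… (length divides ord_115(99)).
π_99 has 8 disjoint cycles with lengths [22, 22, 22, 22, 22, 2, 2, 1] on {0,…,114}.
115 − 8 = 107 transpositions; sign(π) = (−1)^107 = -1.
Via Zolotarev, sign(π_{99}) = (99|115) = -1.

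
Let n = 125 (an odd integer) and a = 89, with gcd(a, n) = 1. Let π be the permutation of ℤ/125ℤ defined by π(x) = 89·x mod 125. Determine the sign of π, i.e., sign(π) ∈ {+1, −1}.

+1

Start at x=24: 24 → 11 → 104 → 6 → 34 → 26 → 64 → … (one orbit).
The orbit structure of x ↦ 89x mod 125: 7 orbits of sizes [50, 50, 10, 10, 2, 2, 1].
sign(π) = (−1)^{n − #cycles} = (−1)^{125−7} = (−1)^118 = +1.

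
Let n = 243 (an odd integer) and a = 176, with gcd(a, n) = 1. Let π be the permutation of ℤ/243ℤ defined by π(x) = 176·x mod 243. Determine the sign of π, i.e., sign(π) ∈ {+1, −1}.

-1

Trace 134: π^k(134) = [134, 13, 101, 37, 194, 124, 197] for k=0..6.
The orbit structure of x ↦ 176x mod 243: 6 orbits of sizes [162, 54, 18, 6, 2, 1].
With 6 cycles on 243 points, sign = (−1)^{243−6} = -1.
Check: (176/243) = -1 by Zolotarev.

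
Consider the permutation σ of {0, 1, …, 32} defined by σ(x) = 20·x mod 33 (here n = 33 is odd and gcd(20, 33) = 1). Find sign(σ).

Trace 25: π^k(25) = [25, 5, 1, 20, 4, 14, 16] for k=0..6.
Cycle lengths of π_20 on ℤ/33ℤ: [10, 10, 5, 5, 2, 1]; 6 cycles in total.
33 − 6 = 27 transpositions; sign(π) = (−1)^27 = -1.

-1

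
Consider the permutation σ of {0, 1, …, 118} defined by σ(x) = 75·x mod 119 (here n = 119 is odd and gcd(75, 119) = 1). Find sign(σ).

Trace 41: π^k(41) = [41, 100, 3, 106, 96, 60, 97] for k=0..6.
Decompose π into cycles: lengths [48, 48, 16, 6, 1] (5 cycles, including the fixed point 0).
sign(π) = (−1)^{n − #cycles} = (−1)^{119−5} = (−1)^114 = +1.
Check: (75/119) = +1 by Zolotarev.

+1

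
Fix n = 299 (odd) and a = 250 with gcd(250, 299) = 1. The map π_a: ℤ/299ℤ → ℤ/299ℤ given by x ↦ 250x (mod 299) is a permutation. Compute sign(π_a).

-1

Start at x=107: 107 → 139 → 66 → 55 → 295 → 196 → 263 → … (one orbit).
Cycle type of π: 66×4 + 22 + 3×4 + 1; total 10 cycles.
299 − 10 = 289 transpositions; sign(π) = (−1)^289 = -1.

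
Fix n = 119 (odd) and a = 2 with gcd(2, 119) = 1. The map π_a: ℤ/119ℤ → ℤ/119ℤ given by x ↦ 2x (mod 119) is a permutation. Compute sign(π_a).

+1

Start at x=43: 43 → 86 → 53 → 106 → 93 → 67 → 15 → … (one orbit).
Cycle type of π: 24×4 + 8×2 + 3×2 + 1; total 9 cycles.
Σ(ℓ_i−1) = 119−9 = 110; sign = (−1)^110 = +1.
Via Zolotarev, sign(π_{2}) = (2|119) = +1.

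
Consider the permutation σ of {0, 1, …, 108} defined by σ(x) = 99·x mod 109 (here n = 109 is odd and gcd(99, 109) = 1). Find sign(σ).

Start at x=11: 11 → 108 → 10 → 9 → 19 → 28 → 47 → … (one orbit).
π_99 has 2 disjoint cycles with lengths [108, 1] on {0,…,108}.
sign(π) = (−1)^{n − #cycles} = (−1)^{109−2} = (−1)^107 = -1.

-1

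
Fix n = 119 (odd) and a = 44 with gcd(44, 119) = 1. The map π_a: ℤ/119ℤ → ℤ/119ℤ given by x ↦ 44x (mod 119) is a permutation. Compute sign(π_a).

-1

Trace 72: π^k(72) = [72, 74, 43, 107, 67, 92, 2] for k=0..6.
Cycle lengths of π_44 on ℤ/119ℤ: [48, 48, 16, 3, 3, 1]; 6 cycles in total.
n − c = 119 − 6 = 113; sign = (−1)^113 = -1.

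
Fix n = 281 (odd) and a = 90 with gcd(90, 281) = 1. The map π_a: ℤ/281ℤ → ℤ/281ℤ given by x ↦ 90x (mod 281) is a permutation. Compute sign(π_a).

+1

Trace 153: π^k(153) = [153, 1, 90, 232, 86] for k=0..4.
Cycle lengths of π_90 on ℤ/281ℤ: [5, 5, 5, 5, 5, 5, 5, 5, 5, 5, 5, 5, 5, 5, 5, 5, 5, 5, 5, 5, 5, 5, 5, 5, 5, 5, 5, 5, 5, 5, 5, 5, 5, 5, 5, 5, 5, 5, 5, 5, 5, 5, 5, 5, 5, 5, 5, 5, 5, 5, 5, 5, 5, 5, 5, 5, 1]; 57 cycles in total.
With 57 cycles on 281 points, sign = (−1)^{281−57} = +1.
(90|281)_J = +1 (Zolotarev's lemma cross-check).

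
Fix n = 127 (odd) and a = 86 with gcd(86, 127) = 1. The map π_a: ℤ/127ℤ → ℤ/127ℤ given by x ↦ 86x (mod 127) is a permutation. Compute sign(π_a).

-1

Trace 80: π^k(80) = [80, 22, 114, 25, 118, 115, 111] for k=0..6.
2 cycles of lengths [126, 1].
With 2 cycles on 127 points, sign = (−1)^{127−2} = -1.
Check: (86/127) = -1 by Zolotarev.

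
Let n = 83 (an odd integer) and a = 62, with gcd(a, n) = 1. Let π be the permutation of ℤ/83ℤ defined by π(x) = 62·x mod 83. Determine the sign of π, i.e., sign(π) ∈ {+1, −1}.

Orbit of 54 under x↦62x: [54, 28, 76, 64, 67, 4, 82]… (length divides ord_83(62)).
2 cycles of lengths [82, 1].
83 − 2 = 81 transpositions; sign(π) = (−1)^81 = -1.
(62|83)_J = -1 (Zolotarev's lemma cross-check).

-1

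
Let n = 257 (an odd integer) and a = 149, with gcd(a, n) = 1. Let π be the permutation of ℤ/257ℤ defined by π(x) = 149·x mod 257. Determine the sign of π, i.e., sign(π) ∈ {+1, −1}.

Start at x=16: 16 → 71 → 42 → 90 → 46 → 172 → 185 → … (one orbit).
The orbit structure of x ↦ 149x mod 257: 2 orbits of sizes [256, 1].
sign(π) = (−1)^{n − #cycles} = (−1)^{257−2} = (−1)^255 = -1.

-1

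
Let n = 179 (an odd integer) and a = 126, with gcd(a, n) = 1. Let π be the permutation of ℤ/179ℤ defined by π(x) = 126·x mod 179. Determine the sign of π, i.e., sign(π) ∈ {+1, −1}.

+1

Orbit of 20 under x↦126x: [20, 14, 153, 125, 177, 106, 110]… (length divides ord_179(126)).
π_126 has 3 disjoint cycles with lengths [89, 89, 1] on {0,…,178}.
sign(π) = (−1)^{n − #cycles} = (−1)^{179−3} = (−1)^176 = +1.
(126|179)_J = +1 (Zolotarev's lemma cross-check).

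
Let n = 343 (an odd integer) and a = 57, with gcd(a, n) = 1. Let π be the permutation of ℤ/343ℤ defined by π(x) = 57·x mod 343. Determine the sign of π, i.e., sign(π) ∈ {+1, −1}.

+1

Start at x=253: 253 → 15 → 169 → 29 → 281 → 239 → 246 → … (one orbit).
The orbit structure of x ↦ 57x mod 343: 19 orbits of sizes [49, 49, 49, 49, 49, 49, 7, 7, 7, 7, 7, 7, 1, 1, 1, 1, 1, 1, 1].
Σ(ℓ_i−1) = 343−19 = 324; sign = (−1)^324 = +1.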